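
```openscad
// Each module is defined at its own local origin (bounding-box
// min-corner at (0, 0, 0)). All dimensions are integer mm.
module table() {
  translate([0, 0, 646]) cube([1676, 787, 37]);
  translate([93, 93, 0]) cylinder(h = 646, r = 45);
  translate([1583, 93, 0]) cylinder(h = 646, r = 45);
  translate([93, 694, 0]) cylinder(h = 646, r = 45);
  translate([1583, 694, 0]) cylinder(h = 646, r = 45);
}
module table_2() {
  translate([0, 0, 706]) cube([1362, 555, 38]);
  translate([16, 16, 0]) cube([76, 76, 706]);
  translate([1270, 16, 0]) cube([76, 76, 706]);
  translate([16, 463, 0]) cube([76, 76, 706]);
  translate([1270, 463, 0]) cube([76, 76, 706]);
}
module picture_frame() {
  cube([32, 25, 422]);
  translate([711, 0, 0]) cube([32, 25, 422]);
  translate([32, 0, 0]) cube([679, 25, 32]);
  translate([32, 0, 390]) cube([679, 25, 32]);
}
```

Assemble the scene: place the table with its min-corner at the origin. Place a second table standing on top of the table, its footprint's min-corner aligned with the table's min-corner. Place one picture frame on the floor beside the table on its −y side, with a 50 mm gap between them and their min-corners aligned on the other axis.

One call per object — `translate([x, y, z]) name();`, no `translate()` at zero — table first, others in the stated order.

table();
translate([0, 0, 683]) table_2();
translate([0, -75, 0]) picture_frame();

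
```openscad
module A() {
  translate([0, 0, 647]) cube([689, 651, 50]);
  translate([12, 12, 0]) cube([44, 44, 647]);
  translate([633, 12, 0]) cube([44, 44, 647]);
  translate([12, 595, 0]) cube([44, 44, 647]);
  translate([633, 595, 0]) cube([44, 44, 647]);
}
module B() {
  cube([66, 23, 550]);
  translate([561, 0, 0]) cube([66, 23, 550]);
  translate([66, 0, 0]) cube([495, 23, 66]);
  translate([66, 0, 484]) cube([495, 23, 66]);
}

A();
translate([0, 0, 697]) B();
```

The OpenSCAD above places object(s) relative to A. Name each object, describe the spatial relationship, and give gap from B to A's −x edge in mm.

The picture frame's min-x is at 0; the table's min-x is 0; gap = 0 mm.

A is a table. B is a picture frame. The picture frame is on top of the table. The gap from the picture frame to the table's −x edge is 0 mm.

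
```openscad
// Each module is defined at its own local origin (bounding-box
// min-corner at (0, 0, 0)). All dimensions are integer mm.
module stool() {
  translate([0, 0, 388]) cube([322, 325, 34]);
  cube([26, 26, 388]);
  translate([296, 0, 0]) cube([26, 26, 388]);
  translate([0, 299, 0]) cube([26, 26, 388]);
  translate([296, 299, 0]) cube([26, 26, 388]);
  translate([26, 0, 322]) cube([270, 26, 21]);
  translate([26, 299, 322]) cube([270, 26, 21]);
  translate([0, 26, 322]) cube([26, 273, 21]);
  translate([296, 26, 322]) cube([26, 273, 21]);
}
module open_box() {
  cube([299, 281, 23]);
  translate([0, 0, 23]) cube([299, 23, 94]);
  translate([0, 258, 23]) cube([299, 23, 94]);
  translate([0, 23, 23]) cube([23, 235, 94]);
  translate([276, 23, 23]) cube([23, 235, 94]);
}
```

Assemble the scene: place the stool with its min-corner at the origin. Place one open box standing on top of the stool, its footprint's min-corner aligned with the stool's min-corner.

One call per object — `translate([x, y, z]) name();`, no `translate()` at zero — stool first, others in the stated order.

stool();
translate([0, 0, 422]) open_box();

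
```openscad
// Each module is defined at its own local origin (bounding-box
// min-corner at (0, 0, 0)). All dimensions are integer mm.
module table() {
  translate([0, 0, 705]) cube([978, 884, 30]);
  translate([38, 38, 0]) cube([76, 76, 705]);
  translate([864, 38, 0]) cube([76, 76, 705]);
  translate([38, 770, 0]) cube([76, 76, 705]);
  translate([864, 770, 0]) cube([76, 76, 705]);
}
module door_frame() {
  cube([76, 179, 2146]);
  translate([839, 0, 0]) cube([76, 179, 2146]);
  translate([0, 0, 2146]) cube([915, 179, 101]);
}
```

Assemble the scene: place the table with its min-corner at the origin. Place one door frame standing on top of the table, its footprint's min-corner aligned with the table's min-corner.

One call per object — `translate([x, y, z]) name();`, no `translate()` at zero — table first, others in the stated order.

table();
translate([0, 0, 735]) door_frame();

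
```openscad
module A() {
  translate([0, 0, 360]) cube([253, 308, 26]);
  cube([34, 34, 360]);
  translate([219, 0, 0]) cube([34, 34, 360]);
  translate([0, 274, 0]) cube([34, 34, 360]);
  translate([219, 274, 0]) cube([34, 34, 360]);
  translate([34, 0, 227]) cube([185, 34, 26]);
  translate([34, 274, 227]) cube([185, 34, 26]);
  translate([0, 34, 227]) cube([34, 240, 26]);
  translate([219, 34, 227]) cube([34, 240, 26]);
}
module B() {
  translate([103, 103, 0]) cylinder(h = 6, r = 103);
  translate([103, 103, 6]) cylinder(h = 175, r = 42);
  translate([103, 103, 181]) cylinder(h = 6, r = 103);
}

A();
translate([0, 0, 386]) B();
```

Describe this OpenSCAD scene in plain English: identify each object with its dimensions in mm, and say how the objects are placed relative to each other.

A is a four-legged stool. The seat is 253×308 mm, 26 mm thick, top at z = 386 mm. It stands on four square legs, each 34×34 mm in cross-section, from z = 0 to the seat underside, each flush with a corner of the seat. Four stretchers, 34 mm wide and 26 mm tall, connect adjacent legs with their undersides at z = 227 mm, each running between the inner faces of the legs it joins and aligned with the legs' outer faces on the other axis.

B is a spool: two coaxial disc flanges of radius 103 mm and thickness 6 mm, joined by a core cylinder of radius 42 mm and height 175 mm. The lower flange rests on z = 0 and the three cylinders share a vertical axis.

The spool is on top of the stool.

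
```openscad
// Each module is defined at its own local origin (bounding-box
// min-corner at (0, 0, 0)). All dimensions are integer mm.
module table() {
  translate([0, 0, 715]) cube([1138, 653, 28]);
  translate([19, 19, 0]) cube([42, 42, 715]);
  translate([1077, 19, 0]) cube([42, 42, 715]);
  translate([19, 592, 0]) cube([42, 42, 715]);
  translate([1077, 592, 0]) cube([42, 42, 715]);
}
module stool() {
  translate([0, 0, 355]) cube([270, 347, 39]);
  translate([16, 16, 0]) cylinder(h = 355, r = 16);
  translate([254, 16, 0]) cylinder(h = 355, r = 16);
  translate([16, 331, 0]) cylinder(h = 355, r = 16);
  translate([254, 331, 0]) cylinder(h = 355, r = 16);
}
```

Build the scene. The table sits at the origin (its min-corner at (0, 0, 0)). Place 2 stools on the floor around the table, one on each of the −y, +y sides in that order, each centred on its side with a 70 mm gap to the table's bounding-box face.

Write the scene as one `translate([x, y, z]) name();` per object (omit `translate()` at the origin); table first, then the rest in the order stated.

table();
translate([434, -417, 0]) stool();
translate([434, 723, 0]) stool();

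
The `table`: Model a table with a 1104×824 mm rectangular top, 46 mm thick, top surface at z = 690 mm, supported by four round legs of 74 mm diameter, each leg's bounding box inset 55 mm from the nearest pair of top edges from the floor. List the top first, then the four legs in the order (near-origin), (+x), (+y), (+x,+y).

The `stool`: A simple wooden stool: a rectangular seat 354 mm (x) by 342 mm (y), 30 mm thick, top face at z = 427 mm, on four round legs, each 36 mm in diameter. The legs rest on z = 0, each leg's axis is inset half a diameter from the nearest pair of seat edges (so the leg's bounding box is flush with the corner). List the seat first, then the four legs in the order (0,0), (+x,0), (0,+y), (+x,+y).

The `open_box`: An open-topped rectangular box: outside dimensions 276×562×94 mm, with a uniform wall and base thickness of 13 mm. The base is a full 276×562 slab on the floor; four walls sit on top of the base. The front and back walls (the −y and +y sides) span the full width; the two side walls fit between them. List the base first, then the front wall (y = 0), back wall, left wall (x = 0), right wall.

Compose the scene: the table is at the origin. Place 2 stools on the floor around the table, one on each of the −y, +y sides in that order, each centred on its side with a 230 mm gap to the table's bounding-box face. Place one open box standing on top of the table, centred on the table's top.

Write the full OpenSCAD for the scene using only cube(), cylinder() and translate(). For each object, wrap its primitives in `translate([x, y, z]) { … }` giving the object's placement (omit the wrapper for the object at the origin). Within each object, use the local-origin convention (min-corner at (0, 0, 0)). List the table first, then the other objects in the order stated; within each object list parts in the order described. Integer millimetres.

translate([0, 0, 644]) cube([1104, 824, 46]);
translate([92, 92, 0]) cylinder(h = 644, r = 37);
translate([1012, 92, 0]) cylinder(h = 644, r = 37);
translate([92, 732, 0]) cylinder(h = 644, r = 37);
translate([1012, 732, 0]) cylinder(h = 644, r = 37);
translate([375, -572, 0]) {
  translate([0, 0, 397]) cube([354, 342, 30]);
  translate([18, 18, 0]) cylinder(h = 397, r = 18);
  translate([336, 18, 0]) cylinder(h = 397, r = 18);
  translate([18, 324, 0]) cylinder(h = 397, r = 18);
  translate([336, 324, 0]) cylinder(h = 397, r = 18);
}
translate([375, 1054, 0]) {
  translate([0, 0, 397]) cube([354, 342, 30]);
  translate([18, 18, 0]) cylinder(h = 397, r = 18);
  translate([336, 18, 0]) cylinder(h = 397, r = 18);
  translate([18, 324, 0]) cylinder(h = 397, r = 18);
  translate([336, 324, 0]) cylinder(h = 397, r = 18);
}
translate([414, 131, 690]) {
  cube([276, 562, 13]);
  translate([0, 0, 13]) cube([276, 13, 81]);
  translate([0, 549, 13]) cube([276, 13, 81]);
  translate([0, 13, 13]) cube([13, 536, 81]);
  translate([263, 13, 13]) cube([13, 536, 81]);
}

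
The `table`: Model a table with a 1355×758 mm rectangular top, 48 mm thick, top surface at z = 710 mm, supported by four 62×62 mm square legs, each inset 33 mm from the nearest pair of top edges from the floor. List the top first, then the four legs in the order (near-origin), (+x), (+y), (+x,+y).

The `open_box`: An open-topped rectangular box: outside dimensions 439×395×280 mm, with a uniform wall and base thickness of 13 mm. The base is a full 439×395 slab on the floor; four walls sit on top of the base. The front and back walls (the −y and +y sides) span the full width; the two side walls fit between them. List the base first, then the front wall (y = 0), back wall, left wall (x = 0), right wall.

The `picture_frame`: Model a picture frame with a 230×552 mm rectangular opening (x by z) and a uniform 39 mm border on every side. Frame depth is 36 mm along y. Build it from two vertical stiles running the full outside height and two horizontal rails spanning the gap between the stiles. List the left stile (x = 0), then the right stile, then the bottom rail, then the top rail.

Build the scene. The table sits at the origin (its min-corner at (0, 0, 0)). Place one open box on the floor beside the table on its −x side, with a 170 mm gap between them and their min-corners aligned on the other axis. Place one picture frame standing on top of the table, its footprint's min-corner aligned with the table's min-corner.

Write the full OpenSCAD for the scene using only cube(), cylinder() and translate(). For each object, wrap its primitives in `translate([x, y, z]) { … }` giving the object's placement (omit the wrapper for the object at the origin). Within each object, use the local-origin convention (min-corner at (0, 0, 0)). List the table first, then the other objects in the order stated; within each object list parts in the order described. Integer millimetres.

translate([0, 0, 662]) cube([1355, 758, 48]);
translate([33, 33, 0]) cube([62, 62, 662]);
translate([1260, 33, 0]) cube([62, 62, 662]);
translate([33, 663, 0]) cube([62, 62, 662]);
translate([1260, 663, 0]) cube([62, 62, 662]);
translate([-609, 0, 0]) {
  cube([439, 395, 13]);
  translate([0, 0, 13]) cube([439, 13, 267]);
  translate([0, 382, 13]) cube([439, 13, 267]);
  translate([0, 13, 13]) cube([13, 369, 267]);
  translate([426, 13, 13]) cube([13, 369, 267]);
}
translate([0, 0, 710]) {
  cube([39, 36, 630]);
  translate([269, 0, 0]) cube([39, 36, 630]);
  translate([39, 0, 0]) cube([230, 36, 39]);
  translate([39, 0, 591]) cube([230, 36, 39]);
}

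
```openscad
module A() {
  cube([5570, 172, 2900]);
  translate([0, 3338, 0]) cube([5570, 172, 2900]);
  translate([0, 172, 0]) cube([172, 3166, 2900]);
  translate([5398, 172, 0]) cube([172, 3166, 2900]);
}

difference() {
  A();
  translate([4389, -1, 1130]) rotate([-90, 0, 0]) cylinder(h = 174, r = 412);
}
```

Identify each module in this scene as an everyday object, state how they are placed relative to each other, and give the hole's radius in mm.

The subtracted cylinder has r = 412 mm.

A is a house frame. The house frame has a circular hole through its front wall. The hole's radius is 412 mm.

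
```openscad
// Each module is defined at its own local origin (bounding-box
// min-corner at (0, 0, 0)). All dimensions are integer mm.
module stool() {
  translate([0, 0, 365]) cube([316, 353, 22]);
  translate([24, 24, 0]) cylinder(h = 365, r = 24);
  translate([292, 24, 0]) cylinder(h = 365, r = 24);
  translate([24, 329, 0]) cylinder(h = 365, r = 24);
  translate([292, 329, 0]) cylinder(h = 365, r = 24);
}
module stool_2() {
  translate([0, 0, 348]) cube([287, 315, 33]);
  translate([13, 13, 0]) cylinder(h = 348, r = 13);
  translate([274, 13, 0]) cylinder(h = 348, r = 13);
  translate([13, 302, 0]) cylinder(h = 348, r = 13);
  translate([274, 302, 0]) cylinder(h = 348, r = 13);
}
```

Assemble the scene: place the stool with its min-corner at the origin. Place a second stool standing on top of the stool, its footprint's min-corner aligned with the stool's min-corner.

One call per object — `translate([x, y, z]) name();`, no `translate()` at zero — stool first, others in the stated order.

stool();
translate([0, 0, 387]) stool_2();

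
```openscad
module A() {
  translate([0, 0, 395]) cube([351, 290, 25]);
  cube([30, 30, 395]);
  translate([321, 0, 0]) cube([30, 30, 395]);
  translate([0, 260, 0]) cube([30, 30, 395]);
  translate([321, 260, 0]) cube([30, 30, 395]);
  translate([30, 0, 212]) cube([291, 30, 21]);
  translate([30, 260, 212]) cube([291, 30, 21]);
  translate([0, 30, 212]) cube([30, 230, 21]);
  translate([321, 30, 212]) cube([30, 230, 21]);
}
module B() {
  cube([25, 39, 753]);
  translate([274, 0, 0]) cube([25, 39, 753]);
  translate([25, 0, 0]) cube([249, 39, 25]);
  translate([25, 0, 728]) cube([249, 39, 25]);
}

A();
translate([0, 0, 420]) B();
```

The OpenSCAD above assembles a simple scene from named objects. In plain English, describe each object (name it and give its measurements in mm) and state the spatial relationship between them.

A is a four-legged stool. The seat is a 351×290×25 mm slab whose top surface is at z = 420 mm; four square legs, each 30×30 mm in cross-section, run from the floor (z = 0) to the underside of the seat, each flush with a corner of the seat. Four stretchers, 30 mm wide and 21 mm tall, connect adjacent legs with their undersides at z = 212 mm, each running between the inner faces of the legs it joins and aligned with the legs' outer faces on the other axis.

B is a rectangular picture frame lying in the x–z plane (depth along y). The opening is 249 mm wide (x) by 703 mm tall (z), surrounded by a border 25 mm wide on all four sides. The frame is 39 mm deep and is made of two full-height vertical stiles with two horizontal rails fitted between them.

The picture frame is on top of the stool.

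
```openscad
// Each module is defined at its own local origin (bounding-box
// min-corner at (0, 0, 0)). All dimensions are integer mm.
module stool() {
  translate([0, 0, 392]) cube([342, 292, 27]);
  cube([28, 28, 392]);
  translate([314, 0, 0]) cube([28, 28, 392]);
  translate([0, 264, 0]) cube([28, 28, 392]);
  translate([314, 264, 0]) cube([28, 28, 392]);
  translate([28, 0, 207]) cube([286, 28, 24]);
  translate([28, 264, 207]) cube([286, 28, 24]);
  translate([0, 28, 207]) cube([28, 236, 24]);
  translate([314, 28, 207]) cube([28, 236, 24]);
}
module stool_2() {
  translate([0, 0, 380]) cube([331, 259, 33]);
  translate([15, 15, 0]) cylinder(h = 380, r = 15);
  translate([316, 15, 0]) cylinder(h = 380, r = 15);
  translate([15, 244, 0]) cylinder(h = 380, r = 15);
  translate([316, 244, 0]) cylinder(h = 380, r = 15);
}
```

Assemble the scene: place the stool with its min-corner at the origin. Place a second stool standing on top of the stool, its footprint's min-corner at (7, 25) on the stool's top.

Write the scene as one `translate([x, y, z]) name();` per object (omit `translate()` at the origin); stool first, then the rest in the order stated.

stool();
translate([7, 25, 419]) stool_2();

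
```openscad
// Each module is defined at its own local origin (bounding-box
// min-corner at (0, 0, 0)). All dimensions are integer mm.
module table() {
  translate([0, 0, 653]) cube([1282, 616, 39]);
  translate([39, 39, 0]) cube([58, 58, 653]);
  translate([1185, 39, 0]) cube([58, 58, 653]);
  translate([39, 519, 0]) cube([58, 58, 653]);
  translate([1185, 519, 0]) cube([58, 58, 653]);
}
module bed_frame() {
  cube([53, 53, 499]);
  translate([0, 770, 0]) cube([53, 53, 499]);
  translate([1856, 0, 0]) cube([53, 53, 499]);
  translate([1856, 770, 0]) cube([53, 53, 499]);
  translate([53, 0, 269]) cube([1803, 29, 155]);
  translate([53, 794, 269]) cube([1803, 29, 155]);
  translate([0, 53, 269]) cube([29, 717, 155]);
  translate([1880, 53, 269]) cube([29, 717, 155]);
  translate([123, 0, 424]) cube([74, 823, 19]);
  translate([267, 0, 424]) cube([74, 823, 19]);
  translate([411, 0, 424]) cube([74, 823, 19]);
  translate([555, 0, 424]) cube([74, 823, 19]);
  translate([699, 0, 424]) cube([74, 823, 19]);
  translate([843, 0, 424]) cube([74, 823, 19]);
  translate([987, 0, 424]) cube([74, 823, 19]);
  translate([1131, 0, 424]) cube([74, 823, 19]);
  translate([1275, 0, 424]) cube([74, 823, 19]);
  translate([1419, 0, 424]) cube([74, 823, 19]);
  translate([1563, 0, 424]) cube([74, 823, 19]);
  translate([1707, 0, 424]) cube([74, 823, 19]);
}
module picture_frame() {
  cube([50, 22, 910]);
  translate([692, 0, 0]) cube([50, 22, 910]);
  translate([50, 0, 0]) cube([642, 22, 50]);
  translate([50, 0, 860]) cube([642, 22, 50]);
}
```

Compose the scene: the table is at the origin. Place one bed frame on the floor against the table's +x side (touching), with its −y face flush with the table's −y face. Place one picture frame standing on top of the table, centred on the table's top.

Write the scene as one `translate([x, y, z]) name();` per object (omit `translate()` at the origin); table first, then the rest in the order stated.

table();
translate([1282, 0, 0]) bed_frame();
translate([270, 297, 692]) picture_frame();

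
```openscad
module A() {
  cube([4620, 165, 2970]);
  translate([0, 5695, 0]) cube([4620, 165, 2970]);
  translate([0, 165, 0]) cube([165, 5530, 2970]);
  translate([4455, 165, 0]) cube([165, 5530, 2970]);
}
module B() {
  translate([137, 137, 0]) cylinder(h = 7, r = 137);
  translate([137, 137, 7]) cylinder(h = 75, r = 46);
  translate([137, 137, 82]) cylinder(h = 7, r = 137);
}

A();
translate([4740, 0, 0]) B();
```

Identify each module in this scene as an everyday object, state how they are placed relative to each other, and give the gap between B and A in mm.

The spool's nearest face is 120 mm from the house frame's +x face.

A is a house frame. B is a spool. The spool is on the floor beside the house frame on its +x side. The gap between the spool and the house frame is 120 mm.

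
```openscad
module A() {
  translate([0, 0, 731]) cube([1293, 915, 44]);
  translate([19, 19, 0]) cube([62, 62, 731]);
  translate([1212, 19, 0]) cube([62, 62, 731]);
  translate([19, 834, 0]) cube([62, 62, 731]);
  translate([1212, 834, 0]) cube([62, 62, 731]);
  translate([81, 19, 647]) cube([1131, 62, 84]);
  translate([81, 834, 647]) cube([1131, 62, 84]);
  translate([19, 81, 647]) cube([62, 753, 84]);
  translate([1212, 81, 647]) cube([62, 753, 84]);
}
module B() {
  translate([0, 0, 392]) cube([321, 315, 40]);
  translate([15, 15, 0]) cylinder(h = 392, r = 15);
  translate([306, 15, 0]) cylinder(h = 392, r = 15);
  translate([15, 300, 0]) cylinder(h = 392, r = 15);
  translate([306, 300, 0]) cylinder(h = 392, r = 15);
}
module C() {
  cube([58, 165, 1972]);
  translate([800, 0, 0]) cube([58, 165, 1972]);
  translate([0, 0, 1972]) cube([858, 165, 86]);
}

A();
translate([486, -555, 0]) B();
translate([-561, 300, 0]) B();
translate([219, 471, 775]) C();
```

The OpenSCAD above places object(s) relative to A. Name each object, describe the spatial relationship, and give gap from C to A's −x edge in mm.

The door frame's min-x is at 219; the table's min-x is 0; gap = 219 mm.

A is a table. B is a stool. C is a door frame. Two stools sit around the table at the −y, −x sides. The door frame is on top of the table. The gap from the door frame to the table's −x edge is 219 mm.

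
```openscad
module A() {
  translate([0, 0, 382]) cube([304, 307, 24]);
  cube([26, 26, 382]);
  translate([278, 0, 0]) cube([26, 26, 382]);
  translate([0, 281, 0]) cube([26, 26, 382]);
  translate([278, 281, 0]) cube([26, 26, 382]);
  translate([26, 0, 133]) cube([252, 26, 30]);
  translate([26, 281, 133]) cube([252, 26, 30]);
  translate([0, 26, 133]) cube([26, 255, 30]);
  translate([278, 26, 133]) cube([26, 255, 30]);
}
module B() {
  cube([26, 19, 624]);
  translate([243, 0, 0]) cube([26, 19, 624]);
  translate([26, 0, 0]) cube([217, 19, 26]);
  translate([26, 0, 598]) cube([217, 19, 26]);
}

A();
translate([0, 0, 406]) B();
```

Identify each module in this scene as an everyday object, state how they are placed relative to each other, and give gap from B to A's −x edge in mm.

The picture frame's min-x is at 0; the stool's min-x is 0; gap = 0 mm.

A is a stool. B is a picture frame. The picture frame is on top of the stool. The gap from the picture frame to the stool's −x edge is 0 mm.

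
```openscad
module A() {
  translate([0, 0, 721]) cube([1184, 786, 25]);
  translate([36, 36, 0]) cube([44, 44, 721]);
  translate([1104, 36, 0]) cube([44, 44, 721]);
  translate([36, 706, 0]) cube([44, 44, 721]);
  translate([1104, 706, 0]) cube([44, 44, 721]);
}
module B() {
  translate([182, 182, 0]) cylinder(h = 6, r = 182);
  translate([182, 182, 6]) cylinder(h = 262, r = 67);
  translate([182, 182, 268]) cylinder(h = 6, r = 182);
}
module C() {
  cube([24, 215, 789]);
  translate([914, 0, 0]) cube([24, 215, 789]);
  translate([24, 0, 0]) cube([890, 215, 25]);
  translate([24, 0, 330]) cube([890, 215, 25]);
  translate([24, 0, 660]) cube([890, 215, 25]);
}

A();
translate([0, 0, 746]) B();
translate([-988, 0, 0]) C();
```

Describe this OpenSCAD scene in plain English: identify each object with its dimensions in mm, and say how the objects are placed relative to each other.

A is a table: top 1184 mm (x) × 786 mm (y), 25 mm thick, upper face at z = 746 mm, on four 44×44 mm square legs, each inset 36 mm from the nearest pair of top edges, running from z = 0 to the bottom of the top.

B is a spool: two coaxial disc flanges of radius 182 mm and thickness 6 mm, joined by a core cylinder of radius 67 mm and height 262 mm. The lower flange rests on z = 0 and the three cylinders share a vertical axis.

C is an open bookshelf. Two side panels, each 24 mm thick, 215 mm deep and 789 mm tall, stand 938 mm apart (outside-to-outside). Between them sit 3 shelves, each 25 mm thick and 215 mm deep, spanning the full gap between the sides. The bottom shelf rests on the floor (its underside at z = 0) and the clear gap between one shelf's top and the next shelf's underside is 305 mm.

The spool is on top of the table. The bookshelf is on the floor beside the table on its −x side.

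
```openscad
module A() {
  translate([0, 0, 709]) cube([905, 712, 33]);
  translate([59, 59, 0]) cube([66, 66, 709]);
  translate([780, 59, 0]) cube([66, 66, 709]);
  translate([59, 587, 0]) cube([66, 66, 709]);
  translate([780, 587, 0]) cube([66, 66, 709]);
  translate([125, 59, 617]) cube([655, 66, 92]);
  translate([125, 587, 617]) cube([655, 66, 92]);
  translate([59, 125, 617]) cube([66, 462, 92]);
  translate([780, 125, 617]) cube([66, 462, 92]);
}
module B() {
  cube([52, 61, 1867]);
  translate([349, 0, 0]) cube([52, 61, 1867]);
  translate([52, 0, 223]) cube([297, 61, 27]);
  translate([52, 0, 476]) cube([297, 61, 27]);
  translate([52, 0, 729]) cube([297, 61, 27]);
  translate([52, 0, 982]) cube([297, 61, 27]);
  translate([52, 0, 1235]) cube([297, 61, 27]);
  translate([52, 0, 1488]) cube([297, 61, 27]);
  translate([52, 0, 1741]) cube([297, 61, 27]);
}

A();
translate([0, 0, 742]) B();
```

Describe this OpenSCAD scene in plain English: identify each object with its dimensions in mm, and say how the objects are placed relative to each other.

A is a rectangular dining table. The top is 905×712×33 mm with its upper surface at z = 742 mm. It stands on four 66×66 mm square legs, each inset 59 mm from the nearest pair of top edges, running from the floor to the underside of the top. Four apron rails, 66 mm thick and 92 mm tall, run between adjacent legs with their top edges flush with the underside of the top and their outer faces flush with the legs' outer faces.

B is a straight ladder. Two 52×61 mm vertical rails, 1867 mm tall, stand 401 mm apart (outside-to-outside) with their front faces coplanar on the −y side. 7 rungs, each 61 mm deep and 27 mm tall, span between the inner faces of the rails, front faces flush with the rails. The lowest rung's underside is at z = 223 mm and rungs are spaced 253 mm apart (underside to underside).

The ladder is on top of the table.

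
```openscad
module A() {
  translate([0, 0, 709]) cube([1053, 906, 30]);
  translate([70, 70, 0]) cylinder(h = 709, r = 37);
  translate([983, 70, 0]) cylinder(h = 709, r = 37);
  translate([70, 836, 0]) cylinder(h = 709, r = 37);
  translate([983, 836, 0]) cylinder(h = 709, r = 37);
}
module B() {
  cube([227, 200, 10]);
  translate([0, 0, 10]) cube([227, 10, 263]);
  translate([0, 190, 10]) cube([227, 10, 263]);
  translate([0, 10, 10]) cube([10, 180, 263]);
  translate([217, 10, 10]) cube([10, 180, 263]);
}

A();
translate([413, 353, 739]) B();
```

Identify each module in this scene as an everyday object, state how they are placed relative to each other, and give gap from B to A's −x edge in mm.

A is a table. B is an open box. The open box is on top of the table, centred. The gap from the open box to the table's −x edge is 413 mm.

The open box's min-x is at 413; the table's min-x is 0; gap = 413 mm.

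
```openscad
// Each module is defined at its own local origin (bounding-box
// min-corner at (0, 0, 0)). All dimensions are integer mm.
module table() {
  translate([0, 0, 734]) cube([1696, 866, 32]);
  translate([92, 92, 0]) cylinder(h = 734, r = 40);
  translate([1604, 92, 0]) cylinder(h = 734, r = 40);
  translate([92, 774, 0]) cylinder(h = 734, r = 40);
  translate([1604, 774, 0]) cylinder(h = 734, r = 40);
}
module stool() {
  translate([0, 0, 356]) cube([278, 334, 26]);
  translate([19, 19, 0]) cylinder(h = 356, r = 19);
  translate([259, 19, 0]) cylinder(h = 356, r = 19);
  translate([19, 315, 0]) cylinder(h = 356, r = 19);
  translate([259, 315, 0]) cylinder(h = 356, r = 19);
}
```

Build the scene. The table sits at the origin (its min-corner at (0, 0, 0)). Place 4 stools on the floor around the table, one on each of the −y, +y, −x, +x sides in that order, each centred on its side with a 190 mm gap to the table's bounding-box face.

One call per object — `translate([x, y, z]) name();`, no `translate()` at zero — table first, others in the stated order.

table();
translate([709, -524, 0]) stool();
translate([709, 1056, 0]) stool();
translate([-468, 266, 0]) stool();
translate([1886, 266, 0]) stool();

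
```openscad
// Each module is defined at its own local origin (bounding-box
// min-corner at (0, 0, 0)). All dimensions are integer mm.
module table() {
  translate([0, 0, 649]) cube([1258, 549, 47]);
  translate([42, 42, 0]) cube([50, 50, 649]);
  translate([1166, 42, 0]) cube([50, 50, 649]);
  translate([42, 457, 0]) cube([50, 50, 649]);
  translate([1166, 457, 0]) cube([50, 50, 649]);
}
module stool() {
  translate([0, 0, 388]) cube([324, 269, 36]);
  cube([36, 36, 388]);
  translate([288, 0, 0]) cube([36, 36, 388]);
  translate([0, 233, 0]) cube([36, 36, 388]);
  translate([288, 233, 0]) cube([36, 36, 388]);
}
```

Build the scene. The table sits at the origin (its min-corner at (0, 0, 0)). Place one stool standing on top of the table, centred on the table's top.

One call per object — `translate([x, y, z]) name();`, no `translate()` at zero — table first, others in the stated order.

table();
translate([467, 140, 696]) stool();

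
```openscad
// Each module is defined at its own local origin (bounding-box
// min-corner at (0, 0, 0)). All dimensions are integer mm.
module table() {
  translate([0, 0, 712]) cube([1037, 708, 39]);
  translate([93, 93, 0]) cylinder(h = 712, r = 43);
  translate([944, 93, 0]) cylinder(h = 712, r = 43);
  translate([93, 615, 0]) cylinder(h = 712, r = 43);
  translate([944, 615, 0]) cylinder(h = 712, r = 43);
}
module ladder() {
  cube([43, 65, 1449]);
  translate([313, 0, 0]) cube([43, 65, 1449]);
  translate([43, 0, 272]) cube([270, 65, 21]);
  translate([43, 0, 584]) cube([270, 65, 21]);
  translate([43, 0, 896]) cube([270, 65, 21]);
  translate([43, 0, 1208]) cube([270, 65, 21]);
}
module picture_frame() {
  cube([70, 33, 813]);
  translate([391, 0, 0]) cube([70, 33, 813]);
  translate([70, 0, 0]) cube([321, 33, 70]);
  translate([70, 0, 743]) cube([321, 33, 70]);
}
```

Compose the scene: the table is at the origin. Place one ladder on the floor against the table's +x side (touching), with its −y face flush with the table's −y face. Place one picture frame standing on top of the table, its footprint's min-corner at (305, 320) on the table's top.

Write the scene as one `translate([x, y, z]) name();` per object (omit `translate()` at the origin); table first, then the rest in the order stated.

table();
translate([1037, 0, 0]) ladder();
translate([305, 320, 751]) picture_frame();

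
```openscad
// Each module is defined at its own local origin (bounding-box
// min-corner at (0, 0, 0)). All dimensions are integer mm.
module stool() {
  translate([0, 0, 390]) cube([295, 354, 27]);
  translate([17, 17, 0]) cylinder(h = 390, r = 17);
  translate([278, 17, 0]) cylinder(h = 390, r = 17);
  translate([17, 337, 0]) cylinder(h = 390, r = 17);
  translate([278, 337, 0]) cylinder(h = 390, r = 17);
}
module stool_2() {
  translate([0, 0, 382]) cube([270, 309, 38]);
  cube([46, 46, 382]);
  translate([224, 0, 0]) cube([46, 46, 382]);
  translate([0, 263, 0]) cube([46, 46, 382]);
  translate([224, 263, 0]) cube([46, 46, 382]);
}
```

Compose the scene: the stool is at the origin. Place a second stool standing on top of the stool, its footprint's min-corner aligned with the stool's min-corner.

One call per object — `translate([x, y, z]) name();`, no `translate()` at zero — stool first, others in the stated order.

stool();
translate([0, 0, 417]) stool_2();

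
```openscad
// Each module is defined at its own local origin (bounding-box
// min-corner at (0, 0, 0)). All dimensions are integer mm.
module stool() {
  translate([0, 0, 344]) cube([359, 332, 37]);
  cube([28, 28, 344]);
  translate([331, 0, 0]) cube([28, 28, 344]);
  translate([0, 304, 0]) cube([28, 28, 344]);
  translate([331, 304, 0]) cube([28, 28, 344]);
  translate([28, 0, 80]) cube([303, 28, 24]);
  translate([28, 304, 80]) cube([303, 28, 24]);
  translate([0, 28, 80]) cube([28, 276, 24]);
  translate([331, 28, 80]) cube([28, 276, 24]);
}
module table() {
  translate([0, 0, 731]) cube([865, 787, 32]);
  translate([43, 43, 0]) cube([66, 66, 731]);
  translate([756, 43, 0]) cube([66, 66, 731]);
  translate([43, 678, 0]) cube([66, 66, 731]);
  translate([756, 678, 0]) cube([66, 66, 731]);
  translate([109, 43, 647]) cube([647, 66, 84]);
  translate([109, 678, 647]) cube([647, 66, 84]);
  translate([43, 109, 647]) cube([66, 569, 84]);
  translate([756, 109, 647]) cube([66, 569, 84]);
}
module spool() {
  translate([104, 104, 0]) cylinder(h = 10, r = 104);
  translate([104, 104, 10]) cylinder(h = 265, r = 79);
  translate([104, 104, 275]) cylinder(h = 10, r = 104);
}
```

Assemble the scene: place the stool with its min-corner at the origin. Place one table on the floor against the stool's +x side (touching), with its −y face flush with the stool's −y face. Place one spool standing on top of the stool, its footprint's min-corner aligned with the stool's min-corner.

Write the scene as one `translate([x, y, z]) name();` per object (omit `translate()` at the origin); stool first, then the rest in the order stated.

stool();
translate([359, 0, 0]) table();
translate([0, 0, 381]) spool();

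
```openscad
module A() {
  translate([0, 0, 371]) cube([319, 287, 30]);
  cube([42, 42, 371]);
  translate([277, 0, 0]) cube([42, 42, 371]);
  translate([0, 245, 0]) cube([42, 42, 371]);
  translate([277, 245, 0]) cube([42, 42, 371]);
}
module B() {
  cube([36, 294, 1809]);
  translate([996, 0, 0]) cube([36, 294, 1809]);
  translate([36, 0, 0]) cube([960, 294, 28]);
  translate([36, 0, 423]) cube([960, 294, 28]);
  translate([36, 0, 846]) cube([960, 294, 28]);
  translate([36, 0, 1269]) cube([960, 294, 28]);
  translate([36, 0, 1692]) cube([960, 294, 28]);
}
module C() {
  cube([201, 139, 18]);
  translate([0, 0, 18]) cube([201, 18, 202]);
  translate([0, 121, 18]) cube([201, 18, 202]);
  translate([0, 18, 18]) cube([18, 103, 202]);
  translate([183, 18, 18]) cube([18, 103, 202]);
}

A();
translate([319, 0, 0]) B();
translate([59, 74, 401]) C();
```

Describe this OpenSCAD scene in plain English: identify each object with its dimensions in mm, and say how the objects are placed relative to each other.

A is a four-legged stool. The seat is 319×287 mm, 30 mm thick, top at z = 401 mm. It stands on four square legs, each 42×42 mm in cross-section, from z = 0 to the seat underside, each flush with a corner of the seat.

B is an open bookshelf. Two side panels, each 36 mm thick, 294 mm deep and 1809 mm tall, stand 1032 mm apart (outside-to-outside). Between them sit 5 shelves, each 28 mm thick and 294 mm deep, spanning the full gap between the sides. The bottom shelf rests on the floor (its underside at z = 0) and the clear gap between one shelf's top and the next shelf's underside is 395 mm.

C is an open storage box with external size 201×139×220 mm and wall thickness 18 mm (the base is also 18 mm thick). The base covers the whole footprint; the four walls stand on the base, with the y-facing walls full-width and the x-facing walls fitting between their inner faces.

The bookshelf is against the stool's +x side, with their −y faces flush. The open box is on top of the stool, centred.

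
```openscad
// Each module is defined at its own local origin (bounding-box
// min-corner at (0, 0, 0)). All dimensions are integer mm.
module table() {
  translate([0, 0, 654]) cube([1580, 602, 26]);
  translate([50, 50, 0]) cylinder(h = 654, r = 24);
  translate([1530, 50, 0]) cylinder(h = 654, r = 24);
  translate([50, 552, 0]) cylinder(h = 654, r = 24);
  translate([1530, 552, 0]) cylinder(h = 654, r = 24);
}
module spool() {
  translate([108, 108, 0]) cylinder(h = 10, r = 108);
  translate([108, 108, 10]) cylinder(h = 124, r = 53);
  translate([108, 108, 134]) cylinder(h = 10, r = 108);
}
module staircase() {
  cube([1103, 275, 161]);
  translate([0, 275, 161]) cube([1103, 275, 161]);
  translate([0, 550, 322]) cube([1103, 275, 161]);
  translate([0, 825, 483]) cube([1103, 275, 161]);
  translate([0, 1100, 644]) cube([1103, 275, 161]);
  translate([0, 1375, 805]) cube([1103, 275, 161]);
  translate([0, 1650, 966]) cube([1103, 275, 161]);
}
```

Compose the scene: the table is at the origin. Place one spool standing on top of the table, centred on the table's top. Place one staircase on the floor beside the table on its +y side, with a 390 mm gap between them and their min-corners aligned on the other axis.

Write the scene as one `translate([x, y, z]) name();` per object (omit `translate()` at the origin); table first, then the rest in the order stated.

table();
translate([682, 193, 680]) spool();
translate([0, 992, 0]) staircase();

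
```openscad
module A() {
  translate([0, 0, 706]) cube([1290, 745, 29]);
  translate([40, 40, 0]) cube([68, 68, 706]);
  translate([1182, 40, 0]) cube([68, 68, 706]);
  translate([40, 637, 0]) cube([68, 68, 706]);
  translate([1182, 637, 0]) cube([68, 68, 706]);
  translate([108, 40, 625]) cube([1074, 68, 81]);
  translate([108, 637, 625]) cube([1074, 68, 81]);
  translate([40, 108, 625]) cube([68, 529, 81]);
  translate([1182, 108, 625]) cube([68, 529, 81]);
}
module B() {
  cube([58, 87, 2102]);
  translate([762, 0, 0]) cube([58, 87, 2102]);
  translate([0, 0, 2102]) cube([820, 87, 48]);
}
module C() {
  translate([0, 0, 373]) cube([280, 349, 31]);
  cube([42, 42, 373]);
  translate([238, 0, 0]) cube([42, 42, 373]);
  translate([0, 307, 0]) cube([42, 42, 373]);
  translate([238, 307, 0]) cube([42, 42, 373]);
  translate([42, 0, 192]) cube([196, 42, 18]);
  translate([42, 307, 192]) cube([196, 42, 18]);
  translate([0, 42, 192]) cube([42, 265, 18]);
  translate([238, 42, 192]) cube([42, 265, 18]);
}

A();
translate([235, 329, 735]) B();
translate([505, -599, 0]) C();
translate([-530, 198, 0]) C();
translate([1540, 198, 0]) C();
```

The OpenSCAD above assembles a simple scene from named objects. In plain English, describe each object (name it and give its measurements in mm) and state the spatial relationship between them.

A is a rectangular dining table. The top is 1290×745×29 mm with its upper surface at z = 735 mm. It stands on four 68×68 mm square legs, each inset 40 mm from the nearest pair of top edges, running from the floor to the underside of the top. Four apron rails, 68 mm thick and 81 mm tall, run between adjacent legs with their top edges flush with the underside of the top and their outer faces flush with the legs' outer faces.

B is a rectangular door frame: two vertical jambs of 58×87 mm section, 2102 mm tall, with a clear opening 704 mm wide between their inner faces. A header 48 mm tall and 87 mm deep lies on top of the jambs and spans the full outside width.

C is a four-legged stool. The seat is 280×349 mm, 31 mm thick, top at z = 404 mm. It stands on four square legs, each 42×42 mm in cross-section, from z = 0 to the seat underside, each flush with a corner of the seat. Four stretchers, 42 mm wide and 18 mm tall, connect adjacent legs with their undersides at z = 192 mm, each running between the inner faces of the legs it joins and aligned with the legs' outer faces on the other axis.

The door frame is on top of the table, centred. Three stools sit around the table at the −y, −x, +x sides.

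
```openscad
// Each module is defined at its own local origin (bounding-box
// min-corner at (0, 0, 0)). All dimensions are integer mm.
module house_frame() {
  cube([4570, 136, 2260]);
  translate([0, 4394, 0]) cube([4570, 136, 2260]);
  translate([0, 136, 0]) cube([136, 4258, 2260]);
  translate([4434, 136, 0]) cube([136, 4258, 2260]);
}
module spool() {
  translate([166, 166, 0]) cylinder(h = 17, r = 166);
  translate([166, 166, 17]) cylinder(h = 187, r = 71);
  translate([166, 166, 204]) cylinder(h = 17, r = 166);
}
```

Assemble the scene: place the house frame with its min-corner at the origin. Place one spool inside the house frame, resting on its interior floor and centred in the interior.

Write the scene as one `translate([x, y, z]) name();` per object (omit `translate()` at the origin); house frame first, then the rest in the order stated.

house_frame();
translate([2119, 2099, 0]) spool();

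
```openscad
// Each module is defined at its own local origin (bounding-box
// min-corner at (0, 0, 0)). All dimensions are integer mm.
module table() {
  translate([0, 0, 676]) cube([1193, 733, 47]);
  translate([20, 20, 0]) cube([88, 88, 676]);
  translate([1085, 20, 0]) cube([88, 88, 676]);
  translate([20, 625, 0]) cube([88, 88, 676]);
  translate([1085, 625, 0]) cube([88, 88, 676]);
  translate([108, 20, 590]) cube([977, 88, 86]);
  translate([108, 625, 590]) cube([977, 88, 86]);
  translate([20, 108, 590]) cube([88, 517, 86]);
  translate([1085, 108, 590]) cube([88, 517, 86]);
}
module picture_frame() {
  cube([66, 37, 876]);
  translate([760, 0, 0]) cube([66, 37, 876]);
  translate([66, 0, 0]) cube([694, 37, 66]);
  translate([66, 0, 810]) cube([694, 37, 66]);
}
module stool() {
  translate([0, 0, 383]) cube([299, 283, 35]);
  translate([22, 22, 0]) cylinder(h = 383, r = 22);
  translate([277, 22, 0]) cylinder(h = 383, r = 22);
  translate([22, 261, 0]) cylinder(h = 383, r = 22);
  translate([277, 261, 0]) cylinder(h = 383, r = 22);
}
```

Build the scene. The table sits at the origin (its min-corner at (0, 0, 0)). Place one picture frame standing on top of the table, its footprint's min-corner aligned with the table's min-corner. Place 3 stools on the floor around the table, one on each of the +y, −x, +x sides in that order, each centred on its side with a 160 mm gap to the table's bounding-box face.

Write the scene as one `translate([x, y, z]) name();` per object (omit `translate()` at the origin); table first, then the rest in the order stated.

table();
translate([0, 0, 723]) picture_frame();
translate([447, 893, 0]) stool();
translate([-459, 225, 0]) stool();
translate([1353, 225, 0]) stool();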